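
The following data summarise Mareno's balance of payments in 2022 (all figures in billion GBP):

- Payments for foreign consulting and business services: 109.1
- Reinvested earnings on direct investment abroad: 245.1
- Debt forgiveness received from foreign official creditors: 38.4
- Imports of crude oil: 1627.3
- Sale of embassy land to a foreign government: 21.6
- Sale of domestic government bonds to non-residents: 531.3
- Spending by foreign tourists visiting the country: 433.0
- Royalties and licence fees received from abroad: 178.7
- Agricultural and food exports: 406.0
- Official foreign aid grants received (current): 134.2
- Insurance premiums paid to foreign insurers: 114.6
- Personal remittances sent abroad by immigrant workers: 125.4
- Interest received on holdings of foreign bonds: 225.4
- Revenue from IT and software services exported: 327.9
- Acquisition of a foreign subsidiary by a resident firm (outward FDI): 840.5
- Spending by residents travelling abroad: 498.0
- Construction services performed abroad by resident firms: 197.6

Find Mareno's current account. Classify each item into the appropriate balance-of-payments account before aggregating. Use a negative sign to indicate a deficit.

-326.5

Goods: 406.0 - 1627.3 = -1221.3
Services: -498.0 - 109.1 + 178.7 + 433.0 + 197.6 - 114.6 + 327.9 = 415.5
Primary income: 245.1 + 225.4 = 470.5
Secondary income: 134.2 - 125.4 = 8.8
Current account = (-1221.3) + 415.5 + 470.5 + 8.8 = -326.5
(Excluded from the current account — capital account: debt forgiveness received from foreign official creditors 38.4, sale of embassy land to a foreign government 21.6; financial account: sale of domestic government bonds to non-residents 531.3, acquisition of a foreign subsidiary by a resident firm (outward FDI) 840.5.)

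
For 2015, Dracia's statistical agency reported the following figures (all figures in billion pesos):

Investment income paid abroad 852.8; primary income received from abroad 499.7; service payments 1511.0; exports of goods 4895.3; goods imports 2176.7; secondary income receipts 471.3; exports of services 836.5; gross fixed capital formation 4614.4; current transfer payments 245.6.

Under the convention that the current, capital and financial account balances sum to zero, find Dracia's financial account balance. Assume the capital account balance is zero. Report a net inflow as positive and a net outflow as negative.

Goods balance = 4895.3 - 2176.7 = 2718.6
Services balance = 836.5 - 1511.0 = -674.5
Trade balance (goods + services) = 2718.6 + (-674.5) = 2044.1
Net primary income = 499.7 - 852.8 = -353.1
Net secondary income = 471.3 - 245.6 = 225.7
Current account = 2044.1 + (-353.1) + 225.7 = 1916.7
Financial account = -(1916.7) = -1916.7

-1916.7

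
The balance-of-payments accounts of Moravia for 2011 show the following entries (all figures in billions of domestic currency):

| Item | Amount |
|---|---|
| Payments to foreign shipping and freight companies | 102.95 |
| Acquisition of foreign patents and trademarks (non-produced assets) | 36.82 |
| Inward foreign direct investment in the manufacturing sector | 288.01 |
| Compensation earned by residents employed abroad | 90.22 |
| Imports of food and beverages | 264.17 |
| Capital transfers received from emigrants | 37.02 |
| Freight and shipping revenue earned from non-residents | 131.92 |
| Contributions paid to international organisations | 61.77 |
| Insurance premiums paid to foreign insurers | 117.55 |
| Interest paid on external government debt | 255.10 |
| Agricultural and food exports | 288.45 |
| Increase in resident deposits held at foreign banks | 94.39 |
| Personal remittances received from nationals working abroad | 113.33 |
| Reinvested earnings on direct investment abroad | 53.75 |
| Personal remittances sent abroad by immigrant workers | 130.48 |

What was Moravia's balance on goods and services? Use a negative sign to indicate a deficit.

-64.30

Goods: -264.17 + 288.45 = 24.28
Services: -102.95 + 131.92 - 117.55 = -88.58
Trade balance = 24.28 + (-88.58) = -64.30
(Excluded from the trade balance — capital account: acquisition of foreign patents and trademarks (non-produced assets) 36.82, capital transfers received from emigrants 37.02; financial account: inward foreign direct investment in the manufacturing sector 288.01, increase in resident deposits held at foreign banks 94.39; primary income: compensation earned by residents employed abroad 90.22, interest paid on external government debt 255.10, reinvested earnings on direct investment abroad 53.75; secondary income: contributions paid to international organisations 61.77, personal remittances received from nationals working abroad 113.33, personal remittances sent abroad by immigrant workers 130.48.)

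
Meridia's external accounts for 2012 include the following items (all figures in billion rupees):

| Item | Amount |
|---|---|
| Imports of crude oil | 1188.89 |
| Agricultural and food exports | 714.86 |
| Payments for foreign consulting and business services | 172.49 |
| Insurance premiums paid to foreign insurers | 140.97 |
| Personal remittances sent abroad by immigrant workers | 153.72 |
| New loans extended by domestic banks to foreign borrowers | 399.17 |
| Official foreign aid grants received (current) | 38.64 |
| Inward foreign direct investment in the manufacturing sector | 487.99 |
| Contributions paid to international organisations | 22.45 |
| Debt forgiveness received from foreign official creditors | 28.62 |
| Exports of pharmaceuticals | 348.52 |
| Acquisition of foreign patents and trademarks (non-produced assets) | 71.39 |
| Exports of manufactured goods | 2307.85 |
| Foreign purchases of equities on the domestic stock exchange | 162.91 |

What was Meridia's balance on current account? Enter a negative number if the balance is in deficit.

Goods: -1188.89 + 2307.85 + 348.52 + 714.86 = 2182.34
Services: -140.97 - 172.49 = -313.46
Secondary income: -153.72 - 22.45 + 38.64 = -137.53
Current account = 2182.34 + (-313.46) + (-137.53) = 1731.35
(Excluded from the current account — financial account: new loans extended by domestic banks to foreign borrowers 399.17, inward foreign direct investment in the manufacturing sector 487.99, foreign purchases of equities on the domestic stock exchange 162.91; capital account: debt forgiveness received from foreign official creditors 28.62, acquisition of foreign patents and trademarks (non-produced assets) 71.39.)

1731.35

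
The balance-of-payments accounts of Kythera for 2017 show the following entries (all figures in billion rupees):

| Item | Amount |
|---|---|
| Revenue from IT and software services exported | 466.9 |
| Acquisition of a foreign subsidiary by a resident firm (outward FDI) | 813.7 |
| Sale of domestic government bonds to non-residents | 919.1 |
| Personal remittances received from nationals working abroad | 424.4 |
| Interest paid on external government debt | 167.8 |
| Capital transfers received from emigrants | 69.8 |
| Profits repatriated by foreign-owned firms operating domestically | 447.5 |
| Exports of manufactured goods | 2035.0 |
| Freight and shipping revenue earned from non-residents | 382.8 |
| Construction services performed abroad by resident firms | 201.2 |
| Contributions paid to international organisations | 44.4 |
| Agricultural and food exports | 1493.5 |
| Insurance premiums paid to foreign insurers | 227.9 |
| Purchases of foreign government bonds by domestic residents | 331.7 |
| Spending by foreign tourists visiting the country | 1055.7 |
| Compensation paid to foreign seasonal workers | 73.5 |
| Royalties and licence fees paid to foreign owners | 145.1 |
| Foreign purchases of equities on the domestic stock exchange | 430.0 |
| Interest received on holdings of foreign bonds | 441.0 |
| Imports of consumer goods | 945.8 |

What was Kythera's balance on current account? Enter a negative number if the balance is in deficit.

Goods: 1493.5 + 2035.0 - 945.8 = 2582.7
Services: 382.8 - 145.1 - 227.9 + 201.2 + 466.9 + 1055.7 = 1733.6
Primary income: -73.5 + 441.0 - 167.8 - 447.5 = -247.8
Secondary income: -44.4 + 424.4 = 380.0
Current account = 2582.7 + 1733.6 + (-247.8) + 380.0 = 4448.5
(Excluded from the current account — financial account: acquisition of a foreign subsidiary by a resident firm (outward FDI) 813.7, sale of domestic government bonds to non-residents 919.1, purchases of foreign government bonds by domestic residents 331.7, foreign purchases of equities on the domestic stock exchange 430.0; capital account: capital transfers received from emigrants 69.8.)

4448.5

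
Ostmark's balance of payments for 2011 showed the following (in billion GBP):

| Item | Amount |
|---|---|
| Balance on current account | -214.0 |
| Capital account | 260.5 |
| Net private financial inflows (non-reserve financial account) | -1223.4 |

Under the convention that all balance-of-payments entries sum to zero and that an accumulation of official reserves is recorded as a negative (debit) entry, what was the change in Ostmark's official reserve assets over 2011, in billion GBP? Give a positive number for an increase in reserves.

-1176.9

Official reserve transactions balance = -((-214.0) + 260.5 + (-1223.4)) = 1176.9
An accumulation of reserves is recorded as a debit (negative entry), so the change in the stock of reserves is the negative of that balance.
Change in official reserves = -(1176.9) = -1176.9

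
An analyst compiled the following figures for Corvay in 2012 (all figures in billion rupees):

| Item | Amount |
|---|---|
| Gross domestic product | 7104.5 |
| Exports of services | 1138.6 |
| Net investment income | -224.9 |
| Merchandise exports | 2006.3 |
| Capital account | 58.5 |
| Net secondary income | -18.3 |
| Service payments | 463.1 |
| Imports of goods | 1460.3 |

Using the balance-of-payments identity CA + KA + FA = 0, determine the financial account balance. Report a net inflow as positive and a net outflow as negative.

Goods balance = 2006.3 - 1460.3 = 546.0
Services balance = 1138.6 - 463.1 = 675.5
Trade balance (goods + services) = 546.0 + 675.5 = 1221.5
Net primary income = -224.9
Net secondary income = -18.3
Current account = 1221.5 + (-224.9) + (-18.3) = 978.3
Financial account = -(978.3 + 58.5) = -1036.8

-1036.8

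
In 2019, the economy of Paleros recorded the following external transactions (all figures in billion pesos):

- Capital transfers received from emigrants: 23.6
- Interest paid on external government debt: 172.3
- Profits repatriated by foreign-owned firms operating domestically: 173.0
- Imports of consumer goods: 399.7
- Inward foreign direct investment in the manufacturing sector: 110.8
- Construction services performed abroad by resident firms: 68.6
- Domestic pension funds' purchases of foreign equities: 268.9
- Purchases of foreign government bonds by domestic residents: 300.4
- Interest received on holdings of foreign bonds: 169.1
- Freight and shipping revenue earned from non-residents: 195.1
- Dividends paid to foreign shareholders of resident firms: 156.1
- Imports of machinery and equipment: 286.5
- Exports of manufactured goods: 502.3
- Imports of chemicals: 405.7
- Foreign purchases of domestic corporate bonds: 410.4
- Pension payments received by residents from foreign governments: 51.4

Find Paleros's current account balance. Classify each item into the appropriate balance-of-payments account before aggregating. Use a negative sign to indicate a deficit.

-606.8

Goods: -399.7 + 502.3 - 286.5 - 405.7 = -589.6
Services: 195.1 + 68.6 = 263.7
Primary income: -173.0 - 156.1 + 169.1 - 172.3 = -332.3
Secondary income: 51.4
Current account = (-589.6) + 263.7 + (-332.3) + 51.4 = -606.8
(Excluded from the current account — capital account: capital transfers received from emigrants 23.6; financial account: inward foreign direct investment in the manufacturing sector 110.8, domestic pension funds' purchases of foreign equities 268.9, purchases of foreign government bonds by domestic residents 300.4, foreign purchases of domestic corporate bonds 410.4.)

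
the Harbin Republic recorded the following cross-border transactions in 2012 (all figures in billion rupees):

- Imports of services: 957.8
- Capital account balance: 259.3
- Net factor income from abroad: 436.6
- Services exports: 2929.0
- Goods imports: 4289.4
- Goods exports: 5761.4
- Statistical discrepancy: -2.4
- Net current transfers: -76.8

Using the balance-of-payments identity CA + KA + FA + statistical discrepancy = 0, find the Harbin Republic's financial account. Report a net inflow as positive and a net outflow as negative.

Goods balance = 5761.4 - 4289.4 = 1472.0
Services balance = 2929.0 - 957.8 = 1971.2
Trade balance (goods + services) = 1472.0 + 1971.2 = 3443.2
Net primary income = 436.6
Net secondary income = -76.8
Current account = 3443.2 + 436.6 + (-76.8) = 3803.0
Financial account = -(3803.0 + 259.3 + (-2.4)) = -4059.9

-4059.9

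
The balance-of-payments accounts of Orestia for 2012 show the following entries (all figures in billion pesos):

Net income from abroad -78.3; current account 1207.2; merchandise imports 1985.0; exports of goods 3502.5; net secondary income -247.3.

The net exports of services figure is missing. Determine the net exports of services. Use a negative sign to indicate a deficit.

Current account = goods balance + services balance + net primary income + net secondary income
Sum of the known components = 1191.9
Net exports of services = CA - (known components) = 1207.2 - 1191.9 = 15.3

15.3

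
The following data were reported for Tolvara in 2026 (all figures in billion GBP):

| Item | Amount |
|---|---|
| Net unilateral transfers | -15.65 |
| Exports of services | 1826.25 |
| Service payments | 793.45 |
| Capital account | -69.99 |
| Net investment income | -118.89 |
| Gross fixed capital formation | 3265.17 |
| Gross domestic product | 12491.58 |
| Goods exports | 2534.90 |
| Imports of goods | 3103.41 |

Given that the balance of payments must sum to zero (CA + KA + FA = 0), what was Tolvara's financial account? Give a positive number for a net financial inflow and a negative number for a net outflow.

-259.76

Goods balance = 2534.90 - 3103.41 = -568.51
Services balance = 1826.25 - 793.45 = 1032.80
Trade balance (goods + services) = -568.51 + 1032.80 = 464.29
Net primary income = -118.89
Net secondary income = -15.65
Current account = 464.29 + (-118.89) + (-15.65) = 329.75
Financial account = -(329.75 + (-69.99)) = -259.76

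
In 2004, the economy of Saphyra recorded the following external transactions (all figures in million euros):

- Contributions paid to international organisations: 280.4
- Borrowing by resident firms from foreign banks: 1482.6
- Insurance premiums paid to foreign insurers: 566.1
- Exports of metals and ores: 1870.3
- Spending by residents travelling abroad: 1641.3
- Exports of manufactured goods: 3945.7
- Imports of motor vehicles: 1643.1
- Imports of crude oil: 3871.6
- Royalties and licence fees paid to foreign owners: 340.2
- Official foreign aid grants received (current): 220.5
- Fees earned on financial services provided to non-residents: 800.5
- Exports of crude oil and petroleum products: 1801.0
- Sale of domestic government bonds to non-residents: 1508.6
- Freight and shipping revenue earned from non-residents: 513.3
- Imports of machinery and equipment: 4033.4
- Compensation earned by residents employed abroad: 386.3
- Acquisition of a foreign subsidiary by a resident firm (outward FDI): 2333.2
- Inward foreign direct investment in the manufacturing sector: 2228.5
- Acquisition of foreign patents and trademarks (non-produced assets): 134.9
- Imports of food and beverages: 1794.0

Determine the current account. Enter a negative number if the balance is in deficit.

-4632.5

Goods: -3871.6 - 1643.1 + 3945.7 - 4033.4 - 1794.0 + 1801.0 + 1870.3 = -3725.1
Services: -340.2 + 513.3 + 800.5 - 566.1 - 1641.3 = -1233.8
Primary income: 386.3
Secondary income: -280.4 + 220.5 = -59.9
Current account = (-3725.1) + (-1233.8) + 386.3 + (-59.9) = -4632.5
(Excluded from the current account — financial account: borrowing by resident firms from foreign banks 1482.6, sale of domestic government bonds to non-residents 1508.6, acquisition of a foreign subsidiary by a resident firm (outward FDI) 2333.2, inward foreign direct investment in the manufacturing sector 2228.5; capital account: acquisition of foreign patents and trademarks (non-produced assets) 134.9.)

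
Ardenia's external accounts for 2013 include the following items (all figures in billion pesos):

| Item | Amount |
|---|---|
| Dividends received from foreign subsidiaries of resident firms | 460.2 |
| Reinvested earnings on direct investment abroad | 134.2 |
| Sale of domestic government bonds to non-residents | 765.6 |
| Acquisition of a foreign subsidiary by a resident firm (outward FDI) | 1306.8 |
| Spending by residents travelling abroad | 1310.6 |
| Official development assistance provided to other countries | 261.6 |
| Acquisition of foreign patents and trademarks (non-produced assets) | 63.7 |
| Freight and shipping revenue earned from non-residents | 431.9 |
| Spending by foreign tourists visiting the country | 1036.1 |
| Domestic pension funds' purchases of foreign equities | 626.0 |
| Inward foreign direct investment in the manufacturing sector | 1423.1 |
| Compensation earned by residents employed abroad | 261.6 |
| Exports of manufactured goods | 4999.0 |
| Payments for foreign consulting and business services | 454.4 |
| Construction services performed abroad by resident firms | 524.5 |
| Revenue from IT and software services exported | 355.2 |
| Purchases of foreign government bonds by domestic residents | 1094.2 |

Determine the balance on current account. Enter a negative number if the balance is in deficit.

Goods: 4999.0
Services: -454.4 + 431.9 + 355.2 + 1036.1 + 524.5 - 1310.6 = 582.7
Primary income: 261.6 + 134.2 + 460.2 = 856.0
Secondary income: -261.6
Current account = 4999.0 + 582.7 + 856.0 + (-261.6) = 6176.1
(Excluded from the current account — financial account: sale of domestic government bonds to non-residents 765.6, acquisition of a foreign subsidiary by a resident firm (outward FDI) 1306.8, domestic pension funds' purchases of foreign equities 626.0, inward foreign direct investment in the manufacturing sector 1423.1, purchases of foreign government bonds by domestic residents 1094.2; capital account: acquisition of foreign patents and trademarks (non-produced assets) 63.7.)

6176.1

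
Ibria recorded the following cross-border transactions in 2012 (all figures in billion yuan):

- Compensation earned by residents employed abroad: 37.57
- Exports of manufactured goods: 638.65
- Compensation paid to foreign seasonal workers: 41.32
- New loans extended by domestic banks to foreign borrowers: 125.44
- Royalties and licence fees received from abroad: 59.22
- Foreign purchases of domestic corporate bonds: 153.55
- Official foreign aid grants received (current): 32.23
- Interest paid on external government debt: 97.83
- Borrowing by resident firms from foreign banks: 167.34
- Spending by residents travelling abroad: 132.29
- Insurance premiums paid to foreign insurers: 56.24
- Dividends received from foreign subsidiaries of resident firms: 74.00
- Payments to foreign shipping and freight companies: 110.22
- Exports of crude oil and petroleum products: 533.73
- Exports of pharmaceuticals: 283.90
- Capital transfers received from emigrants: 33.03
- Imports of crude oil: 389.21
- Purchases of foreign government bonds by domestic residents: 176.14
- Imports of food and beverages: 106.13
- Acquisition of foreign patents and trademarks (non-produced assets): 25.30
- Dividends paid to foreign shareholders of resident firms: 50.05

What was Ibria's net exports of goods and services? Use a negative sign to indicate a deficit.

Goods: 283.90 - 389.21 + 533.73 - 106.13 + 638.65 = 960.94
Services: -56.24 - 110.22 - 132.29 + 59.22 = -239.53
Trade balance = 960.94 + (-239.53) = 721.41
(Excluded from the trade balance — primary income: compensation earned by residents employed abroad 37.57, compensation paid to foreign seasonal workers 41.32, interest paid on external government debt 97.83, dividends received from foreign subsidiaries of resident firms 74.00, dividends paid to foreign shareholders of resident firms 50.05; financial account: new loans extended by domestic banks to foreign borrowers 125.44, foreign purchases of domestic corporate bonds 153.55, borrowing by resident firms from foreign banks 167.34, purchases of foreign government bonds by domestic residents 176.14; secondary income: official foreign aid grants received (current) 32.23; capital account: capital transfers received from emigrants 33.03, acquisition of foreign patents and trademarks (non-produced assets) 25.30.)

721.41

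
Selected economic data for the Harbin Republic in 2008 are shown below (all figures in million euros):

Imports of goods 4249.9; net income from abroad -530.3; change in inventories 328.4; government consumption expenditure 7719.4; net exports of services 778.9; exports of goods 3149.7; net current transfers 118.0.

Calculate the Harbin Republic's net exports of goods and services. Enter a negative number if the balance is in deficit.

Goods balance = 3149.7 - 4249.9 = -1100.2
Services balance = 778.9
Trade balance (goods + services) = -1100.2 + 778.9 = -321.3

-321.3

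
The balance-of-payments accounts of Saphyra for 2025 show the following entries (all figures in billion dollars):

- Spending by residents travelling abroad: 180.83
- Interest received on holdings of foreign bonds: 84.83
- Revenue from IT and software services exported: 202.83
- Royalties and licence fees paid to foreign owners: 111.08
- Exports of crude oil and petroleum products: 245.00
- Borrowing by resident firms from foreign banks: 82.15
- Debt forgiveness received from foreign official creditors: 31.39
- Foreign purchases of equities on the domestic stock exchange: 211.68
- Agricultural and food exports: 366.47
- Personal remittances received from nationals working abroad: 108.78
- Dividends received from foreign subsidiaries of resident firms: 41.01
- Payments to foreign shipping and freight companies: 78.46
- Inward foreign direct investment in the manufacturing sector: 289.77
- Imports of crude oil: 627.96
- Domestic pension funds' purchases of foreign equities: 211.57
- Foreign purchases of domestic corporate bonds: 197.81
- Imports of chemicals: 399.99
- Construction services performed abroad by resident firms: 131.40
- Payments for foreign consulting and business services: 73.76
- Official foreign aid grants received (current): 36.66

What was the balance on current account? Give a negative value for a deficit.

-255.10

Goods: 245.00 + 366.47 - 399.99 - 627.96 = -416.48
Services: -180.83 - 78.46 + 202.83 - 73.76 + 131.40 - 111.08 = -109.90
Primary income: 41.01 + 84.83 = 125.84
Secondary income: 108.78 + 36.66 = 145.44
Current account = (-416.48) + (-109.90) + 125.84 + 145.44 = -255.10
(Excluded from the current account — financial account: borrowing by resident firms from foreign banks 82.15, foreign purchases of equities on the domestic stock exchange 211.68, inward foreign direct investment in the manufacturing sector 289.77, domestic pension funds' purchases of foreign equities 211.57, foreign purchases of domestic corporate bonds 197.81; capital account: debt forgiveness received from foreign official creditors 31.39.)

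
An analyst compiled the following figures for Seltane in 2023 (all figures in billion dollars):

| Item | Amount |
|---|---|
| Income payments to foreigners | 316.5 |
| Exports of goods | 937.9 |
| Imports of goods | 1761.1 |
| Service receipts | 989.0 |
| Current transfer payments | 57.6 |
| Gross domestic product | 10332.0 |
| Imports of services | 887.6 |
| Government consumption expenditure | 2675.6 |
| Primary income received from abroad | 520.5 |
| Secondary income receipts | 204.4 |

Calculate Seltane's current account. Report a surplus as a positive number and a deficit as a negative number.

Goods balance = 937.9 - 1761.1 = -823.2
Services balance = 989.0 - 887.6 = 101.4
Trade balance (goods + services) = -823.2 + 101.4 = -721.8
Net primary income = 520.5 - 316.5 = 204.0
Net secondary income = 204.4 - 57.6 = 146.8
Current account = -721.8 + 204.0 + 146.8 = -371.0

-371.0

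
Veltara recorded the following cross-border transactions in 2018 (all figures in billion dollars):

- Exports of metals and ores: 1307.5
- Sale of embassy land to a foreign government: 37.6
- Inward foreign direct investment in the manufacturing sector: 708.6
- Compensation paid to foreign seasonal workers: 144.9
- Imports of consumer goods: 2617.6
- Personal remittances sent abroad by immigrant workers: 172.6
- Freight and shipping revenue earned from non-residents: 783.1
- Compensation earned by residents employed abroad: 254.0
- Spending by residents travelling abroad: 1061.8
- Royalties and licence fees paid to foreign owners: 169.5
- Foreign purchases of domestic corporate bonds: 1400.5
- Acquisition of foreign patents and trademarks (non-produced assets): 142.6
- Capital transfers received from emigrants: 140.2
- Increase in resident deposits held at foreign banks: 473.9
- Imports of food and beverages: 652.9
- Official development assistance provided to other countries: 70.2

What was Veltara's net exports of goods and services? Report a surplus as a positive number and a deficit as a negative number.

Goods: -652.9 - 2617.6 + 1307.5 = -1963.0
Services: 783.1 - 1061.8 - 169.5 = -448.2
Trade balance = -1963.0 + (-448.2) = -2411.2
(Excluded from the trade balance — capital account: sale of embassy land to a foreign government 37.6, acquisition of foreign patents and trademarks (non-produced assets) 142.6, capital transfers received from emigrants 140.2; financial account: inward foreign direct investment in the manufacturing sector 708.6, foreign purchases of domestic corporate bonds 1400.5, increase in resident deposits held at foreign banks 473.9; primary income: compensation paid to foreign seasonal workers 144.9, compensation earned by residents employed abroad 254.0; secondary income: personal remittances sent abroad by immigrant workers 172.6, official development assistance provided to other countries 70.2.)

-2411.2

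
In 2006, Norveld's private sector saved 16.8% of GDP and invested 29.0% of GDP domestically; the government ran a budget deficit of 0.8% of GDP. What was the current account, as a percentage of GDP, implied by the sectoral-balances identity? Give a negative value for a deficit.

-13.0

By the sectoral-balances identity, CA = (S_private - I) + (T - G).
Private balance = 16.8 - 29.0 = -12.2
Government balance (T - G) = -0.8
CA = -12.2 + (-0.8) = -13.0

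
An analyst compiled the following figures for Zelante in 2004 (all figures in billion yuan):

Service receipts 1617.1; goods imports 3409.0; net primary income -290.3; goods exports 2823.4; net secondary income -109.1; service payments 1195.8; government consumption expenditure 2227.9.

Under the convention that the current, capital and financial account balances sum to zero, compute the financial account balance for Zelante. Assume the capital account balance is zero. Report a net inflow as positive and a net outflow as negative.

Goods balance = 2823.4 - 3409.0 = -585.6
Services balance = 1617.1 - 1195.8 = 421.3
Trade balance (goods + services) = -585.6 + 421.3 = -164.3
Net primary income = -290.3
Net secondary income = -109.1
Current account = -164.3 + (-290.3) + (-109.1) = -563.7
Financial account = -(-563.7) = 563.7

563.7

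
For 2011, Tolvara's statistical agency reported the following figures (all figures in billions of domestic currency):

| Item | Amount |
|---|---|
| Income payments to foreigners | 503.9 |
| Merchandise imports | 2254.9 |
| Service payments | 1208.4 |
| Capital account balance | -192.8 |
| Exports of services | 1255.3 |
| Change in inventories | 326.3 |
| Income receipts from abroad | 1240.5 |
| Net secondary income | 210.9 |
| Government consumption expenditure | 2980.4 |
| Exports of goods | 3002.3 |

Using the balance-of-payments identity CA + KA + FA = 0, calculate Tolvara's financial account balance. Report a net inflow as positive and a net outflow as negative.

Goods balance = 3002.3 - 2254.9 = 747.4
Services balance = 1255.3 - 1208.4 = 46.9
Trade balance (goods + services) = 747.4 + 46.9 = 794.3
Net primary income = 1240.5 - 503.9 = 736.6
Net secondary income = 210.9
Current account = 794.3 + 736.6 + 210.9 = 1741.8
Financial account = -(1741.8 + (-192.8)) = -1549.0

-1549.0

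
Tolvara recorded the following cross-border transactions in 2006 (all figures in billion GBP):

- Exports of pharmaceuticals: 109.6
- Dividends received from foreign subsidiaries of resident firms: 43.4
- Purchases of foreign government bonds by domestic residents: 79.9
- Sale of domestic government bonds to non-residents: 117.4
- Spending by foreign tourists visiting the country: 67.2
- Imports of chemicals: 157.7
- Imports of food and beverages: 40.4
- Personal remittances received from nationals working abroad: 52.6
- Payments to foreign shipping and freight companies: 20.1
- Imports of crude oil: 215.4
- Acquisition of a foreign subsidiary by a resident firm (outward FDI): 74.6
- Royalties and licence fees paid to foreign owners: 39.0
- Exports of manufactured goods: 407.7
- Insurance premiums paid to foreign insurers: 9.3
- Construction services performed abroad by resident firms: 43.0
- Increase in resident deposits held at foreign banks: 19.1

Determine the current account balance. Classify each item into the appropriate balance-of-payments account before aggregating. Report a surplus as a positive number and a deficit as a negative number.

Goods: 407.7 - 157.7 - 40.4 - 215.4 + 109.6 = 103.8
Services: 43.0 + 67.2 - 9.3 - 39.0 - 20.1 = 41.8
Primary income: 43.4
Secondary income: 52.6
Current account = 103.8 + 41.8 + 43.4 + 52.6 = 241.6
(Excluded from the current account — financial account: purchases of foreign government bonds by domestic residents 79.9, sale of domestic government bonds to non-residents 117.4, acquisition of a foreign subsidiary by a resident firm (outward FDI) 74.6, increase in resident deposits held at foreign banks 19.1.)

241.6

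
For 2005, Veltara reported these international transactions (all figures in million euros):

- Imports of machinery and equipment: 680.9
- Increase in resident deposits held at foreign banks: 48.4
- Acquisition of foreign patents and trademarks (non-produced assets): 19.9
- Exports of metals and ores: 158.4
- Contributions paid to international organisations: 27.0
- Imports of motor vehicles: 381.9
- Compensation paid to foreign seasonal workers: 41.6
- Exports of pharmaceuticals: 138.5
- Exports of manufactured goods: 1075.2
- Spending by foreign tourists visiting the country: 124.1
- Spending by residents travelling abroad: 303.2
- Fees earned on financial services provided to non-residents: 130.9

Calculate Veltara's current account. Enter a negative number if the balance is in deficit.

192.5

Goods: 1075.2 + 138.5 + 158.4 - 680.9 - 381.9 = 309.3
Services: 130.9 - 303.2 + 124.1 = -48.2
Primary income: -41.6
Secondary income: -27.0
Current account = 309.3 + (-48.2) + (-41.6) + (-27.0) = 192.5
(Excluded from the current account — financial account: increase in resident deposits held at foreign banks 48.4; capital account: acquisition of foreign patents and trademarks (non-produced assets) 19.9.)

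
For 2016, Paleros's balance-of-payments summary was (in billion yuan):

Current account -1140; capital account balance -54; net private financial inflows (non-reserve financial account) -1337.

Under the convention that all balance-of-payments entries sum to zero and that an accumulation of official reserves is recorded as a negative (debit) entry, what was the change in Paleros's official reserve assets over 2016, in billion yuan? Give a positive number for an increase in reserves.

-2531

Official reserve transactions balance = -((-1140) + (-54) + (-1337)) = 2531
An accumulation of reserves is recorded as a debit (negative entry), so the change in the stock of reserves is the negative of that balance.
Change in official reserves = -(2531) = -2531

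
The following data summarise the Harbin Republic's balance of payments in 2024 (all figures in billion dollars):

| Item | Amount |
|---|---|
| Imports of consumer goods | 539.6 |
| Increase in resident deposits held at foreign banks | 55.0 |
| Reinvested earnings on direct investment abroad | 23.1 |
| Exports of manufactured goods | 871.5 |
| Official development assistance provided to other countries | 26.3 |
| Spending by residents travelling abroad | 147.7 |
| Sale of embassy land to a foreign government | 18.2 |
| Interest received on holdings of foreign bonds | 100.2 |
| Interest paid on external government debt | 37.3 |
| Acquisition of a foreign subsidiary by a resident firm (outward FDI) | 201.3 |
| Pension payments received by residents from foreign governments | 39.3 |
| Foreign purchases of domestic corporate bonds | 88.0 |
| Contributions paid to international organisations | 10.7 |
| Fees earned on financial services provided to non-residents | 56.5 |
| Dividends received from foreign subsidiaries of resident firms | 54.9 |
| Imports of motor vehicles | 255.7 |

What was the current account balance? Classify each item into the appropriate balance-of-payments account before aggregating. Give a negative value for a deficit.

Goods: 871.5 - 539.6 - 255.7 = 76.2
Services: 56.5 - 147.7 = -91.2
Primary income: 54.9 + 100.2 + 23.1 - 37.3 = 140.9
Secondary income: -10.7 - 26.3 + 39.3 = 2.3
Current account = 76.2 + (-91.2) + 140.9 + 2.3 = 128.2
(Excluded from the current account — financial account: increase in resident deposits held at foreign banks 55.0, acquisition of a foreign subsidiary by a resident firm (outward FDI) 201.3, foreign purchases of domestic corporate bonds 88.0; capital account: sale of embassy land to a foreign government 18.2.)

128.2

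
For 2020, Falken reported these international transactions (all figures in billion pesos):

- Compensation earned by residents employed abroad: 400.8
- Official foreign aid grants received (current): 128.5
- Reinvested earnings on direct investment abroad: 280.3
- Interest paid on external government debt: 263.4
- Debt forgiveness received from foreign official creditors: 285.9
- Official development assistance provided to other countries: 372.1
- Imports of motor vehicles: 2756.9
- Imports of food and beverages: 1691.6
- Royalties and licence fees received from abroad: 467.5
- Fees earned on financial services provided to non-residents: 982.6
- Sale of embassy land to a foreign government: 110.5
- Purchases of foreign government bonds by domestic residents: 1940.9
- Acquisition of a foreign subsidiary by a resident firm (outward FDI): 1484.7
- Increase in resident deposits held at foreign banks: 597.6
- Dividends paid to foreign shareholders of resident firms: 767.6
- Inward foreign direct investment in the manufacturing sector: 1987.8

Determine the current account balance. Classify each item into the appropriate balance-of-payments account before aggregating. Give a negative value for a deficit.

-3591.9

Goods: -2756.9 - 1691.6 = -4448.5
Services: 982.6 + 467.5 = 1450.1
Primary income: 280.3 + 400.8 - 263.4 - 767.6 = -349.9
Secondary income: 128.5 - 372.1 = -243.6
Current account = (-4448.5) + 1450.1 + (-349.9) + (-243.6) = -3591.9
(Excluded from the current account — capital account: debt forgiveness received from foreign official creditors 285.9, sale of embassy land to a foreign government 110.5; financial account: purchases of foreign government bonds by domestic residents 1940.9, acquisition of a foreign subsidiary by a resident firm (outward FDI) 1484.7, increase in resident deposits held at foreign banks 597.6, inward foreign direct investment in the manufacturing sector 1987.8.)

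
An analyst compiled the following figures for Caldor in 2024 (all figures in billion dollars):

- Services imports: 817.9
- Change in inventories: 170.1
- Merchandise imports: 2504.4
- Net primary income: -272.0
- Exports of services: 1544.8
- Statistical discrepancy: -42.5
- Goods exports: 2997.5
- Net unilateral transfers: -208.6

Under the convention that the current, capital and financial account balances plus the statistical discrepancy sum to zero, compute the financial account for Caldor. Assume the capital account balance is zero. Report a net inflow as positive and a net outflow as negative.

-696.9

Goods balance = 2997.5 - 2504.4 = 493.1
Services balance = 1544.8 - 817.9 = 726.9
Trade balance (goods + services) = 493.1 + 726.9 = 1220.0
Net primary income = -272.0
Net secondary income = -208.6
Current account = 1220.0 + (-272.0) + (-208.6) = 739.4
Financial account = -(739.4 + (-42.5)) = -696.9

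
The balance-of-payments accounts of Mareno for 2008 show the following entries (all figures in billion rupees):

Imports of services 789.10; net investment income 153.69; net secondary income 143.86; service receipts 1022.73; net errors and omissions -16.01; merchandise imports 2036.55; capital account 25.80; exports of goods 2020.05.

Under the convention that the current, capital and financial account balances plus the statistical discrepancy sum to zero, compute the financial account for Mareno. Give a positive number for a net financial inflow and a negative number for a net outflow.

-524.47

Goods balance = 2020.05 - 2036.55 = -16.50
Services balance = 1022.73 - 789.10 = 233.63
Trade balance (goods + services) = -16.50 + 233.63 = 217.13
Net primary income = 153.69
Net secondary income = 143.86
Current account = 217.13 + 153.69 + 143.86 = 514.68
Financial account = -(514.68 + 25.80 + (-16.01)) = -524.47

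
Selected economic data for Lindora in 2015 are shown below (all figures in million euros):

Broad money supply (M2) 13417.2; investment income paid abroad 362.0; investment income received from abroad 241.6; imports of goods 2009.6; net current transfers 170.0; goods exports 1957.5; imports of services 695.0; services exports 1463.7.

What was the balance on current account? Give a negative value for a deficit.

Goods balance = 1957.5 - 2009.6 = -52.1
Services balance = 1463.7 - 695.0 = 768.7
Trade balance (goods + services) = -52.1 + 768.7 = 716.6
Net primary income = 241.6 - 362.0 = -120.4
Net secondary income = 170.0
Current account = 716.6 + (-120.4) + 170.0 = 766.2

766.2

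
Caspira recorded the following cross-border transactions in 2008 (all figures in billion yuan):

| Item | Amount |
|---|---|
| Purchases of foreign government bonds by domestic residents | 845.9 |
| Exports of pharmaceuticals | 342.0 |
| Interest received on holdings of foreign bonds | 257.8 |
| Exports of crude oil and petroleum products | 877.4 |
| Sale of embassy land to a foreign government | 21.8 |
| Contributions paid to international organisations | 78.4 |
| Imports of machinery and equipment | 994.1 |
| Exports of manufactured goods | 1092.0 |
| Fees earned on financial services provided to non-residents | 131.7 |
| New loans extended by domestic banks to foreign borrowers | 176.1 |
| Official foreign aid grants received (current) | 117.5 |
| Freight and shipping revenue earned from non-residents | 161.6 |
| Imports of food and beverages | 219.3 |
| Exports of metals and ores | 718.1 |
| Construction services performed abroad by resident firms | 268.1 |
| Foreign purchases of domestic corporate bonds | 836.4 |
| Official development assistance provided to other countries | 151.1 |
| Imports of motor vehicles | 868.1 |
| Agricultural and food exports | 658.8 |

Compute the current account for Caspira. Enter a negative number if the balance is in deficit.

Goods: -994.1 + 718.1 - 868.1 + 342.0 - 219.3 + 658.8 + 1092.0 + 877.4 = 1606.8
Services: 161.6 + 131.7 + 268.1 = 561.4
Primary income: 257.8
Secondary income: 117.5 - 78.4 - 151.1 = -112.0
Current account = 1606.8 + 561.4 + 257.8 + (-112.0) = 2314.0
(Excluded from the current account — financial account: purchases of foreign government bonds by domestic residents 845.9, new loans extended by domestic banks to foreign borrowers 176.1, foreign purchases of domestic corporate bonds 836.4; capital account: sale of embassy land to a foreign government 21.8.)

2314.0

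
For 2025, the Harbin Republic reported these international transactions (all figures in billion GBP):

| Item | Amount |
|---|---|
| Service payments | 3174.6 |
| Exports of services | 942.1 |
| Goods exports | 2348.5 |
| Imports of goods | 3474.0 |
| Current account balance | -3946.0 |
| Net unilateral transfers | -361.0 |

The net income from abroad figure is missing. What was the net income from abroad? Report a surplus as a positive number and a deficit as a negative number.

Current account = goods balance + services balance + net primary income + net secondary income
Sum of the known components = -3719.0
Net income from abroad = CA - (known components) = -3946.0 - (-3719.0) = -227.0

-227.0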